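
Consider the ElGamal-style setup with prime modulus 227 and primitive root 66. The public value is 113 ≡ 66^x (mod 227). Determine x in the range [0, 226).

Baby-step giant-step with m = ceil(sqrt(226)) = 16.
Baby table (66^j mod 227 for j=0..15):
  0:1  1:66  2:43  3:114  4:33  5:135  6:57  7:130
  8:181  9:142  10:65  11:204  12:71  13:146  14:102  15:149
Giant step factor: 66^(-16) ≡ 28 (mod 227).
Scan 113·28^i mod 227 for i = 0, 1, …:
  i=0: 113   i=1: 213   i=2: 62   i=3: 147
  i=4: 30   i=5: 159   i=6: 139   i=7: 33
Match at i=7, j=4: x = 7·16 + 4 = 116.

116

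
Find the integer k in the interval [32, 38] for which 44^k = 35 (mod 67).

32

Compute 44^32 mod 67 = 35, then multiply by 44 repeatedly:
  44^32=35
Found 35 at exponent 32.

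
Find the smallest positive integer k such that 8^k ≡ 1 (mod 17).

The order of 8 must divide p − 1 = 16 = 2^4.
Divisors: 1, 2, 4, 8, 16.
Check each in increasing order: 8^1 ≡ 8;  8^2 ≡ 13;  8^4 ≡ 16;  8^8 ≡ 1.
Smallest exponent giving 1 is 8.

8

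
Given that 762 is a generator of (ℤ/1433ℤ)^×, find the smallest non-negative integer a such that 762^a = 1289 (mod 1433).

Baby-step giant-step with m = ceil(sqrt(1432)) = 38.
Baby table (762^j mod 1433 for j=0..37):
  0:1  1:762  2:279  3:514  4:459  5:106  6:524  7:914
  8:30  9:1365  10:1205  11:1090  12:873  13:314  14:1390  15:193
  16:900  17:826  18:325  19:1174  20:396  21:822  22:143  23:58
  24:1206  25:419  26:1152  27:828  28:416  29:299  30:1424  31:307
  32:355  33:1106  34:168  35:479  36:1016  37:372
Giant step factor: 762^(-38) ≡ 1364 (mod 1433).
Scan 1289·1364^i mod 1433 for i = 0, 1, …:
  i=0: 1289   i=1: 1338   i=2: 823   i=3: 533
  i=4: 481   i=5: 1203   i=6: 107   i=7: 1215
  i=8: 712   i=9: 1027     …   i=21: 1374
  i=22: 1205
Match at i=22, j=10: a = 22·38 + 10 = 846.

846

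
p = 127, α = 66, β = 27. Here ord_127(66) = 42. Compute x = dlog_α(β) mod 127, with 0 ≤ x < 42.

Successive powers of 66 modulo 127:
  66^0=1  66^1=66  66^2=38  66^3=95  66^4=47  66^5=54
  66^6=8  66^7=20  66^8=50  66^9=125  66^10=122  66^11=51
  66^12=64  66^13=33  66^14=19  66^15=111  66^16=87  66^17=27
So 66^17 ≡ 27 (mod 127), giving x = 17.

17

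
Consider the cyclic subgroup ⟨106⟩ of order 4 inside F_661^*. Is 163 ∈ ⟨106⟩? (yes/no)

163 ∈ ⟨106⟩ iff 163^4 ≡ 1 (mod 661), since |⟨106⟩| = 4.
163^4 mod 661 = 116.
Since 116 ≠ 1, 163 does not lie in the subgroup.

no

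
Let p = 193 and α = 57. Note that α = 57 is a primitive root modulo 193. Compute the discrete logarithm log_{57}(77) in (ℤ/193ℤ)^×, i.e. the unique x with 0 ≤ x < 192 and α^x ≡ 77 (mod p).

179

Baby-step giant-step with m = ceil(sqrt(192)) = 14.
Baby table (57^j mod 193 for j=0..13):
  0:1  1:57  2:161  3:106  4:59  5:82  6:42  7:78
  8:7  9:13  10:162  11:163  12:27  13:188
Giant step factor: 57^(-14) ≡ 86 (mod 193).
Scan 77·86^i mod 193 for i = 0, 1, …:
  i=0: 77   i=1: 60   i=2: 142   i=3: 53
  i=4: 119   i=5: 5   i=6: 44   i=7: 117
  i=8: 26   i=9: 113   i=10: 68   i=11: 58
  i=12: 163
Match at i=12, j=11: x = 12·14 + 11 = 179.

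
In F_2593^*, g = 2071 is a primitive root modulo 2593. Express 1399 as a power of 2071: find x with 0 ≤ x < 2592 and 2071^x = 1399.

Baby-step giant-step with m = ceil(sqrt(2592)) = 51.
Baby table (2071^j mod 2593 for j=0..50):
  0:1  1:2071  2:219  3:2367  4:1287  5:2366  6:1809  7:2147
  8:2035  9:860  10:2262  11:1644  12:115  13:2202  14:1848  15:2533
  16:204  17:2418  18:595  19:570  20:655  21:366  22:830  23:2364
  24:260  25:1709  26:2487  27:879  28:123  29:619  30:1007  31:725
  32:128  33:602  34:2102  35:2188  36:1377  37:2060  38:775  39:2551
  40:1180  41:1174  42:1713  43:399  44:1755  45:1812  46:581  47:99
  48:182  49:937  50:963
Giant step factor: 2071^(-51) ≡ 1566 (mod 2593).
Scan 1399·1566^i mod 2593 for i = 0, 1, …:
  i=0: 1399   i=1: 2342   i=2: 1070   i=3: 542
  i=4: 861   i=5: 2559   i=6: 1209   i=7: 404
  i=8: 2565   i=9: 233     …   i=19: 606
  i=20: 2551
Match at i=20, j=39: x = 20·51 + 39 = 1059.

1059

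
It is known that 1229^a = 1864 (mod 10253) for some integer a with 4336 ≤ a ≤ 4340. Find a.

4339

Compute 1229^4336 mod 10253 = 2477, then multiply by 1229 repeatedly:
  1229^4336=2477  1229^4337=9345  1229^4338=1645  1229^4339=1864
Found 1864 at exponent 4339.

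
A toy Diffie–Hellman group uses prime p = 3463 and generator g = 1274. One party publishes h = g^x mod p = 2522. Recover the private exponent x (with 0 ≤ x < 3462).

Baby-step giant-step with m = ceil(sqrt(3462)) = 59.
Baby table (1274^j mod 3463 for j=0..58):
  0:1  1:1274  2:2392  3:3431  4:788  5:3105  6:1024  7:2488
  8:1067  9:1862  10:33  11:486  12:2750  13:2407  14:1763  15:2038
  16:2625  17:2455  18:581  19:2575  20:1089  21:2186  22:712  23:3245
  24:2771  25:1457  26:50  27:1366  28:1858  29:1863  30:1307  31:2878
  32:2718  33:3195  34:1405  35:3062  36:1650  37:59  38:2443  39:2608
  40:1575  41:1473  42:3119  43:1545  44:1346  45:619  46:2505  47:1947
  48:970  49:2952  50:30  51:127  52:2500  53:2503  54:2862  55:3112
  56:3016  57:1917  58:843
Giant step factor: 1274^(-59) ≡ 498 (mod 3463).
Scan 2522·498^i mod 3463 for i = 0, 1, …:
  i=0: 2522   i=1: 2350   i=2: 3269   i=3: 352
  i=4: 2146   i=5: 2104   i=6: 1966   i=7: 2502
  i=8: 2779   i=9: 2205     …   i=51: 1770
  i=52: 1858
Match at i=52, j=28: x = 52·59 + 28 = 3096.

3096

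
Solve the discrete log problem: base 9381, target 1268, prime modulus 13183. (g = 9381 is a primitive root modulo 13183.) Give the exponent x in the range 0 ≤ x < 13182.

7306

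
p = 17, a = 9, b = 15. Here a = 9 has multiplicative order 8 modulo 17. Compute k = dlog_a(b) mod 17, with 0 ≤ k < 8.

Successive powers of 9 modulo 17:
  9^0=1  9^1=9  9^2=13  9^3=15
So 9^3 ≡ 15 (mod 17), giving k = 3.

3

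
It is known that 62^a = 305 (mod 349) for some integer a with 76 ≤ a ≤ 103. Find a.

Compute 62^76 mod 349 = 245, then multiply by 62 repeatedly:
  62^76=245  62^77=183  62^78=178  62^79=217  62^80=192
  62^81=38  62^82=262  62^83=190  62^84=263  62^85=252
  62^86=268  62^87=213  62^88=293  62^89=18  62^90=69
  62^91=90  62^92=345  62^93=101  62^94=329  62^95=156
  62^96=249  62^97=82  62^98=198  62^99=61  62^100=292
  62^101=305
Found 305 at exponent 101.

101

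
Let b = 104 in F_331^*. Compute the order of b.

165

The order of 104 must divide p − 1 = 330 = 2 · 3 · 5 · 11.
Divisors: 1, 2, 3, 5, 6, 10, 11, 15, 22, 30, 33, 55, 66, 110, 165, 330.
Check each in increasing order: 104^1 ≡ 104;  104^2 ≡ 224;  104^3 ≡ 126;  104^5 ≡ 89;  104^6 ≡ 319;  104^10 ≡ 308;  104^11 ≡ 256;  104^15 ≡ 270;  104^22 ≡ 329;  104^30 ≡ 80;  104^33 ≡ 150;  104^55 ≡ 31;  104^66 ≡ 323;  104^110 ≡ 299;  104^165 ≡ 1.
Smallest exponent giving 1 is 165.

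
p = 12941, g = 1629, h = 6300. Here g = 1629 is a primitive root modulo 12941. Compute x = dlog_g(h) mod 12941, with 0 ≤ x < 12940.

Baby-step giant-step with m = ceil(sqrt(12940)) = 114.
Baby table (1629^j mod 12941 for j=0..113):
  0:1  1:1629  2:736  3:8372  4:11115  5:1876  6:1928  7:8990
  8:8439  9:3789  10:12365  11:6389  12:3117  13:4721  14:3555  15:6468
  16:2398  17:11101  18:4952  19:4565  20:8251  21:8121  22:3407  23:11255
  24:9939  25:1440  26:3439  27:11619  28:7609  29:10524  30:9712  31:6946
  32:4600  33:561  34:7999  35:11725  36:12050  37:10894  38:4215  39:7505
  40:9341  41:10814  42:3305  43:389  44:12513  45:1602  46:8517  47:1441
  48:5068  49:12355  50:3040  51:8698  52:11588  53:8874  54:649  55:9000
  56:11788  57:11149  58:5498  59:1070  60:8936  61:11060  62:2868  63:271
  64:1465  65:5341  66:4137  67:9853  68:3697  69:4848  70:3382  71:9353
  72:4480  73:12137  74:10266  75:3542  76:11173  77:5771  78:5793  79:2808
  80:6059  81:9069  82:7720  83:10169  84:821  85:4486  86:8970  87:1741
  88:2010  89:217  90:4086  91:4420  92:4984  93:4929  94:5921  95:4264
  96:9680  97:6582  98:6930  99:4418  100:1726  101:3457  102:2118  103:7916
  104:5928  105:2726  106:1891  107:481  108:7089  109:4609  110:2281  111:1682
  112:9427  113:8557
Giant step factor: 1629^(-114) ≡ 8484 (mod 12941).
Scan 6300·8484^i mod 12941 for i = 0, 1, …:
  i=0: 6300   i=1: 2870   i=2: 7059   i=3: 10549
  i=4: 10701   i=5: 6169   i=6: 4392   i=7: 4589
  i=8: 6548   i=9: 10460     …   i=54: 5851
  i=55: 11149
Match at i=55, j=57: x = 55·114 + 57 = 6327.

6327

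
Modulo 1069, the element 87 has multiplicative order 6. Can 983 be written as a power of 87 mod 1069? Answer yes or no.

yes

⟨87⟩ has order 6; its elements mod 1069 are {1, 86, 87, 982, 983, 1068}.
983 is in this set.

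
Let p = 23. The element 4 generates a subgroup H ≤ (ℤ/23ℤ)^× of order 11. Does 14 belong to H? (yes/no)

no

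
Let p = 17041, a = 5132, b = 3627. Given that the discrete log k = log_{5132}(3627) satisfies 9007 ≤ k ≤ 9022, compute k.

9020

Compute 5132^9007 mod 17041 = 10516, then multiply by 5132 repeatedly:
  5132^9007=10516  5132^9008=16306  5132^9009=11082  5132^9010=7007  5132^9011=3414
  5132^9012=2500  5132^9013=15168  5132^9014=15929  5132^9015=1951  5132^9016=9465
  5132^9017=7530  5132^9018=12013  5132^9019=13419  5132^9020=3627
Found 3627 at exponent 9020.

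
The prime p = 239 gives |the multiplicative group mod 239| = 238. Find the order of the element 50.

The order of 50 must divide p − 1 = 238 = 2 · 7 · 17.
Divisors: 1, 2, 7, 14, 17, 34, 119, 238.
Check each in increasing order: 50^1 ≡ 50;  50^2 ≡ 110;  50^7 ≡ 211;  50^14 ≡ 67;  50^17 ≡ 201;  50^34 ≡ 10;  50^119 ≡ 1.
Smallest exponent giving 1 is 119.

119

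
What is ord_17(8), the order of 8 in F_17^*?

8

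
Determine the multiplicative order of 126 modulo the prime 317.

316

The order of 126 must divide p − 1 = 316 = 2^2 · 79.
Divisors: 1, 2, 4, 79, 158, 316.
Check each in increasing order: 126^1 ≡ 126;  126^2 ≡ 26;  126^4 ≡ 42;  126^79 ≡ 203;  126^158 ≡ 316;  126^316 ≡ 1.
Smallest exponent giving 1 is 316.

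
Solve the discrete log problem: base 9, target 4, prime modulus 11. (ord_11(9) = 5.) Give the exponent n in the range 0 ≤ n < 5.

2

Successive powers of 9 modulo 11:
  9^0=1  9^1=9  9^2=4
So 9^2 ≡ 4 (mod 11), giving n = 2.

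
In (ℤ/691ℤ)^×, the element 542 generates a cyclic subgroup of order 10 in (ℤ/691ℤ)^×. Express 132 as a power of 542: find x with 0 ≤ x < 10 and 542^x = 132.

8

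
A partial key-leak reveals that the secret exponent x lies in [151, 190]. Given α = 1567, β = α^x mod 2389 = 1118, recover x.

157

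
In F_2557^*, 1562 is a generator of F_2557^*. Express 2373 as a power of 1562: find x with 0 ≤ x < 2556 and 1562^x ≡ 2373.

1927

Baby-step giant-step with m = ceil(sqrt(2556)) = 51.
Baby table (1562^j mod 2557 for j=0..50):
  0:1  1:1562  2:466  3:1704  4:2368  5:1394  6:1421  7:126
  8:2480  9:2462  10:2473  11:1756  12:1768  13:56  14:534  15:526
  16:815  17:2201  18:1354  19:309  20:1942  21:802  22:2351  23:410
  24:1170  25:1842  26:579  27:1777  28:1329  29:2171  30:520  31:1671
  32:1962  33:1358  34:1443  35:1249  36:2504  37:1595  38:872  39:1740
  40:2346  41:271  42:1397  43:993  44:1524  45:2478  46:1895  47:1541
  48:905  49:2146  50:2382
Giant step factor: 1562^(-51) ≡ 267 (mod 2557).
Scan 2373·267^i mod 2557 for i = 0, 1, …:
  i=0: 2373   i=1: 2012   i=2: 234   i=3: 1110
  i=4: 2315   i=5: 1868   i=6: 141   i=7: 1849
  i=8: 182   i=9: 11     …   i=36: 1158
  i=37: 2346
Match at i=37, j=40: x = 37·51 + 40 = 1927.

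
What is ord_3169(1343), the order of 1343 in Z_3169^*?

The order of 1343 must divide p − 1 = 3168 = 2^5 · 3^2 · 11.
Divisors: 1, 2, 3, 4, 6, 8, 9, 11, 12, 16, 18, 22, 24, 32, 33, 36, 44, 48, 66, 72, 88, 96, 99, 132, 144, 176, 198, 264, 288, 352, 396, 528, 792, 1056, 1584, 3168.
Check each in increasing order: 1343^1 ≡ 1343;  1343^2 ≡ 488;  1343^3 ≡ 2570;  1343^4 ≡ 469;  1343^6 ≡ 704;  1343^8 ≡ 1300;  1343^9 ≡ 2950;  1343^11 ≡ 874;  1343^12 ≡ 1252;  1343^16 ≡ 923;  1343^18 ≡ 426;  1343^22 ≡ 147;  1343^24 ≡ 2018;  1343^32 ≡ 2637;  1343^33 ≡ 1718;  1343^36 ≡ 843;  1343^44 ≡ 2595;  1343^48 ≡ 159;  1343^66 ≡ 1185;  1343^72 ≡ 793;  1343^88 ≡ 3069;  1343^96 ≡ 3098;  1343^99 ≡ 1332;  1343^132 ≡ 358;  1343^144 ≡ 1387;  1343^176 ≡ 493;  1343^198 ≡ 2753;  1343^264 ≡ 1404;  1343^288 ≡ 186;  1343^352 ≡ 2205;  1343^396 ≡ 1930;  1343^528 ≡ 98;  1343^792 ≡ 1325;  1343^1056 ≡ 97;  1343^1584 ≡ 3168;  1343^3168 ≡ 1.
Smallest exponent giving 1 is 3168.

3168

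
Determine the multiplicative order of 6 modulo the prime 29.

14

The order of 6 must divide p − 1 = 28 = 2^2 · 7.
Divisors: 1, 2, 4, 7, 14, 28.
Check each in increasing order: 6^1 ≡ 6;  6^2 ≡ 7;  6^4 ≡ 20;  6^7 ≡ 28;  6^14 ≡ 1.
Smallest exponent giving 1 is 14.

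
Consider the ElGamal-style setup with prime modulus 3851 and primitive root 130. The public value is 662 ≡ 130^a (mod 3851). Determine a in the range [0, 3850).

2371

Baby-step giant-step with m = ceil(sqrt(3850)) = 63.
Baby table (130^j mod 3851 for j=0..62):
  0:1  1:130  2:1496  3:1930  4:585  5:2881  6:983  7:707
  8:3337  9:2498  10:1256  11:1538  12:3539  13:1801  14:3070  15:2447
  16:2328  17:2262  18:1384  19:2774  20:2477  21:2377  22:930  23:1519
  24:1069  25:334  26:1059  27:2885  28:1503  29:2840  30:3355  31:987
  32:1227  33:1619  34:2516  35:3596  36:1509  37:3620  38:778  39:1014
  40:886  41:3501  42:712  43:136  44:2276  45:3204  46:612  47:2540
  48:2865  49:2754  50:3728  51:3265  52:840  53:1372  54:1214  55:3780
  56:2323  57:1612  58:1606  59:826  60:3403  61:3376  62:3717
Giant step factor: 130^(-63) ≡ 617 (mod 3851).
Scan 662·617^i mod 3851 for i = 0, 1, …:
  i=0: 662   i=1: 248   i=2: 2827   i=3: 3607
  i=4: 3492   i=5: 1855   i=6: 788   i=7: 970
  i=8: 1585   i=9: 3642     …   i=36: 688
  i=37: 886
Match at i=37, j=40: a = 37·63 + 40 = 2371.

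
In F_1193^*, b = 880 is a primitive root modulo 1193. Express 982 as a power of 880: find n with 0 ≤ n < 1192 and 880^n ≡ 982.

575

Baby-step giant-step with m = ceil(sqrt(1192)) = 35.
Baby table (880^j mod 1193 for j=0..34):
  0:1  1:880  2:143  3:575  4:168  5:1101  6:164  7:1160
  8:785  9:53  10:113  11:421  12:650  13:553  14:1089  15:341
  16:637  17:1043  18:423  19:24  20:839  21:1046  22:677  23:453
  24:178  25:357  26:401  27:945  28:79  29:326  30:560  31:91
  32:149  33:1083  34:1026
Giant step factor: 880^(-35) ≡ 583 (mod 1193).
Scan 982·583^i mod 1193 for i = 0, 1, …:
  i=0: 982   i=1: 1059   i=2: 616   i=3: 35
  i=4: 124   i=5: 712   i=6: 1125   i=7: 918
  i=8: 730   i=9: 882     …   i=15: 991
  i=16: 341
Match at i=16, j=15: n = 16·35 + 15 = 575.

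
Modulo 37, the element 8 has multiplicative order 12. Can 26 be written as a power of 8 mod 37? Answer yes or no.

26 ∈ ⟨8⟩ iff 26^12 ≡ 1 (mod 37), since |⟨8⟩| = 12.
26^12 mod 37 = 1.
Since 1 = 1, 26 lies in the subgroup.

yes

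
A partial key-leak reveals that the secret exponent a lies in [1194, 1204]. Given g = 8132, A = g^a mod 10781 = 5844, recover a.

1197

Compute 8132^1194 mod 10781 = 9691, then multiply by 8132 repeatedly:
  8132^1194=9691  8132^1195=8883  8132^1196=3856  8132^1197=5844
Found 5844 at exponent 1197.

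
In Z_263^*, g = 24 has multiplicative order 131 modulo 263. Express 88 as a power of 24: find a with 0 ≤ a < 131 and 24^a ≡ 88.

95

Baby-step giant-step with m = ceil(sqrt(131)) = 12.
Baby table (24^j mod 263 for j=0..11):
  0:1  1:24  2:50  3:148  4:133  5:36  6:75  7:222
  8:68  9:54  10:244  11:70
Giant step factor: 24^(-12) ≡ 49 (mod 263).
Scan 88·49^i mod 263 for i = 0, 1, …:
  i=0: 88   i=1: 104   i=2: 99   i=3: 117
  i=4: 210   i=5: 33   i=6: 39   i=7: 70
Match at i=7, j=11: a = 7·12 + 11 = 95.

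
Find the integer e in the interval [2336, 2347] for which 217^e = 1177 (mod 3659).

2336

Compute 217^2336 mod 3659 = 1177, then multiply by 217 repeatedly:
  217^2336=1177
Found 1177 at exponent 2336.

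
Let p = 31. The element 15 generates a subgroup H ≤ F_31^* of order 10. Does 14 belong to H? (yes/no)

⟨15⟩ has order 10; its elements mod 31 are {1, 2, 4, 8, 15, 16, 23, 27, 29, 30}.
14 is not in this set.

no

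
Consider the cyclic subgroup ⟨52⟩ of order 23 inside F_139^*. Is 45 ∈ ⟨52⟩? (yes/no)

yes

⟨52⟩ has order 23; its elements mod 139 are {1, 6, 34, 36, 44, 45, 52, 55, 57, 63, 64, 65, 77, 79, 80, 91, 100, 106, 112, 116, 125, 129, 131}.
45 is in this set.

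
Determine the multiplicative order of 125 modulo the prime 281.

140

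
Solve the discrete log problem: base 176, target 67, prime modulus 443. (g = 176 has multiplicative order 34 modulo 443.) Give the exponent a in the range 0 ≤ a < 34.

12

Successive powers of 176 modulo 443:
  176^0=1  176^1=176  176^2=409  176^3=218  176^4=270  176^5=119
  176^6=123  176^7=384  176^8=248  176^9=234  176^10=428  176^11=18
  176^12=67
So 176^12 ≡ 67 (mod 443), giving a = 12.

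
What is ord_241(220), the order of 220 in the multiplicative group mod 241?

The order of 220 must divide p − 1 = 240 = 2^4 · 3 · 5.
Divisors: 1, 2, 3, 4, 5, 6, 8, 10, 12, 15, 16, 20, 24, 30, 40, 48, 60, 80, 120, 240.
Check each in increasing order: 220^1 ≡ 220;  220^2 ≡ 200;  220^3 ≡ 138;  220^4 ≡ 235;  220^5 ≡ 126;  220^6 ≡ 5;  220^8 ≡ 36;  220^10 ≡ 211;  220^12 ≡ 25;  220^15 ≡ 76;  220^16 ≡ 91;  220^20 ≡ 177;  220^24 ≡ 143;  220^30 ≡ 233;  220^40 ≡ 240;  220^48 ≡ 205;  220^60 ≡ 64;  220^80 ≡ 1.
Smallest exponent giving 1 is 80.

80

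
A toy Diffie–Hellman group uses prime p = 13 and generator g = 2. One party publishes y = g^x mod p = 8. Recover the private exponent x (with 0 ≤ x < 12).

Successive powers of 2 modulo 13:
  2^0=1  2^1=2  2^2=4  2^3=8
So 2^3 ≡ 8 (mod 13), giving x = 3.

3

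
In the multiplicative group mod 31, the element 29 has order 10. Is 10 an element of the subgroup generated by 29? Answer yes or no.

⟨29⟩ has order 10; its elements mod 31 are {1, 2, 4, 8, 15, 16, 23, 27, 29, 30}.
10 is not in this set.

no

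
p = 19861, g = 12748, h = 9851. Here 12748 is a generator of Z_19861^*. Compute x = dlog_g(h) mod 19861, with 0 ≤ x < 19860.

12226

Baby-step giant-step with m = ceil(sqrt(19860)) = 141.
Baby table (12748^j mod 19861 for j=0..140):
  0:1  1:12748  2:8802  3:13107  4:17304  5:15126  6:15660  7:10769
  8:3980  9:12046  10:17017  11:10874  12:11833  13:2789  14:2982  15:582
  16:11183  17:18487  18:1650  19:1401  20:4909  21:17782  22:11343  23:12484
  24:19700  25:13116  26:12870  27:14900  28:14457  29:7617  30:1087  31:13959
  32:14633  33:6972  34:1081  35:16915  36:1543  37:7774  38:16423  39:5603
  40:6888  41:2743  42:12404  43:12771  44:4091  45:16943  46:989  47:15898
  48:6060  49:13451  50:13335  51:4281  52:16021  53:5045  54:3742  55:16755
  56:7546  57:9585  58:4708  59:17503  60:9770  61:19490  62:17271  63:11523
  64:3248  65:15180  66:8917  67:9413  68:16623  69:12995  70:19520  71:2491
  72:17390  73:19099  74:17914  75:5894  76:2549  77:2056  78:13229  79:3541
  80:16476  81:5973  82:16591  83:2279  84:15910  85:148  86:19770  87:11731
  88:13319  89:18784  90:14216  91:13804  92:4932  93:13071  94:15179  95:16030
  96:611  97:3516  98:15552  99:4394  100:6692  101:6621  102:15119  103:5868
  104:8738  105:11536  106:10084  107:10440  108:559  109:15894  110:14651  111:17965
  112:629  113:14509  114:15100  115:1988  116:388  117:835  118:18945  119:1100
  120:934  121:9893  122:18475  123:7562  124:14943  125:6513  126:8744  127:8580
  128:3313  129:9638  130:5078  131:7345  132:9306  133:3135  134:4648  135:7341
  136:17897  137:7649  138:11803  139:17569  140:16976
Giant step factor: 12748^(-141) ≡ 14061 (mod 19861).
Scan 9851·14061^i mod 19861 for i = 0, 1, …:
  i=0: 9851   i=1: 4297   i=2: 2955   i=3: 1043
  i=4: 8205   i=5: 17817   i=6: 18044   i=7: 12270
  i=8: 15824   i=9: 18342     …   i=85: 4697
  i=86: 6692
Match at i=86, j=100: x = 86·141 + 100 = 12226.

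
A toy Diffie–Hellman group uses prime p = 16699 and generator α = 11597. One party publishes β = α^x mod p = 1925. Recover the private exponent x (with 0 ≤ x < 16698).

Baby-step giant-step with m = ceil(sqrt(16698)) = 130.
Baby table (11597^j mod 16699 for j=0..129):
  0:1  1:11597  2:13362  3:9093  4:14035  5:15441  6:5900  7:6497
  8:16520  9:11512  10:12858  11:8855  12:9284  13:8095  14:12636  15:5967
  16:15342  17:10028  18:2880  19:1360  20:8064  21:3808  22:9220  23:643
  24:9117  25:8480  26:2149  27:7045  28:9357  29:3027  30:2821  31:1796
  32:4559  33:1689  34:16105  35:8069  36:11696  37:9234  38:12710  39:12496
  40:2190  41:14950  42:6132  43:8462  44:10490  45:315  46:12673  47:882
  48:8766  49:12489  50:4506  51:4911  52:9277  53:10411  54:2597  55:9112
  56:592  57:2135  58:11677  59:5978  60:9317  61:6719  62:2709  63:5454
  64:10925  65:1912  66:13891  67:15373  68:2157  69:16326  70:16059  71:8975
  72:14907  73:8431  74:1662  75:3568  76:14673  77:16670  78:14366  79:13278
  80:3487  81:10460  82:3084  83:12589  84:11975  85:5191  86:132  87:11195
  88:10389  89:14647  90:15730  91:934  92:10646  93:5955  94:9770  95:16674
  96:10657  97:16629  98:6461  99:16503  100:14751  101:2791  102:4565  103:4475
  104:12782  105:12530  106:12411  107:1686  108:14712  109:1381  110:1116  111:527
  112:16484  113:11495  114:16097  115:15487  116:4994  117:3286  118:624  119:5861
  120:5087  121:13071  122:7564  123:16560  124:7820  125:12970  126:5197  127:2918
  128:7872  129:14850
Giant step factor: 11597^(-130) ≡ 2473 (mod 16699).
Scan 1925·2473^i mod 16699 for i = 0, 1, …:
  i=0: 1925   i=1: 1310   i=2: 24   i=3: 9255
  i=4: 9985   i=5: 11783   i=6: 16303   i=7: 5933
  i=8: 10587   i=9: 14318     …   i=113: 9411
  i=114: 11696
Match at i=114, j=36: x = 114·130 + 36 = 14856.

14856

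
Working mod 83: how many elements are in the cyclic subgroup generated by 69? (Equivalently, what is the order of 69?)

41

The order of 69 must divide p − 1 = 82 = 2 · 41.
Divisors: 1, 2, 41, 82.
Check each in increasing order: 69^1 ≡ 69;  69^2 ≡ 30;  69^41 ≡ 1.
Smallest exponent giving 1 is 41.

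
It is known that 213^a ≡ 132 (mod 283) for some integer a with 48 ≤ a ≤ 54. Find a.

51

Compute 213^48 mod 283 = 250, then multiply by 213 repeatedly:
  213^48=250  213^49=46  213^50=176  213^51=132
Found 132 at exponent 51.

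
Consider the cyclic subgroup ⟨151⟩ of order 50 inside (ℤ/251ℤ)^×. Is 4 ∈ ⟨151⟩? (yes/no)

yes

4 ∈ ⟨151⟩ iff 4^50 ≡ 1 (mod 251), since |⟨151⟩| = 50.
4^50 mod 251 = 1.
Since 1 = 1, 4 lies in the subgroup.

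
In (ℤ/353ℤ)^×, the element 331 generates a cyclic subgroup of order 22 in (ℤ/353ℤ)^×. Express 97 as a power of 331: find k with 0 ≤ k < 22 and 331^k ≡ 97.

Successive powers of 331 modulo 353:
  331^0=1  331^1=331  331^2=131  331^3=295  331^4=217  331^5=168
  331^6=187  331^7=122  331^8=140  331^9=97
So 331^9 ≡ 97 (mod 353), giving k = 9.

9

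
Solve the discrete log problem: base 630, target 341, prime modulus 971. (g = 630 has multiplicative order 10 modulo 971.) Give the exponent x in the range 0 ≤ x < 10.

Successive powers of 630 modulo 971:
  630^0=1  630^1=630  630^2=732  630^3=906  630^4=803  630^5=970
  630^6=341
So 630^6 ≡ 341 (mod 971), giving x = 6.

6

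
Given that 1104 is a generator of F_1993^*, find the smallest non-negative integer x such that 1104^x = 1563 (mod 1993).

Baby-step giant-step with m = ceil(sqrt(1992)) = 45.
Baby table (1104^j mod 1993 for j=0..44):
  0:1  1:1104  2:1093  3:907  4:842  5:830  6:1533  7:375
  8:1449  9:1310  10:1315  11:856  12:342  13:891  14:1115  15:1279
  16:972  17:854  18:127  19:698  20:1294  21:1588  22:1305  23:1774
  24:1370  25:1786  26:667  27:951  28:1586  29:1090  30:1581  31:1549
  32:102  33:1000  34:1871  35:836  36:185  37:954  38:912  39:383
  40:316  41:89  42:599  43:1613  44:1003
Giant step factor: 1104^(-45) ≡ 333 (mod 1993).
Scan 1563·333^i mod 1993 for i = 0, 1, …:
  i=0: 1563   i=1: 306   i=2: 255   i=3: 1209
  i=4: 11   i=5: 1670   i=6: 63   i=7: 1049
  i=8: 542   i=9: 1116     …   i=18: 1516
  i=19: 599
Match at i=19, j=42: x = 19·45 + 42 = 897.

897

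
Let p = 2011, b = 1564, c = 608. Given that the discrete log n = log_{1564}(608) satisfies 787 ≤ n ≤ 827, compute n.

816

Compute 1564^787 mod 2011 = 757, then multiply by 1564 repeatedly:
  1564^787=757  1564^788=1480  1564^789=59  1564^790=1781  1564^791=249
  1564^792=1313  1564^793=301  1564^794=190  1564^795=1543  1564^796=52
  1564^797=888  1564^798=1242  1564^799=1873  1564^800=1356  1564^801=1190
  1564^802=985  1564^803=114  1564^804=1328  1564^805=1640  1564^806=935
  1564^807=343  1564^808=1526  1564^809=1618  1564^810=714  1564^811=591
  1564^812=1275  1564^813=1199  1564^814=984  1564^815=561  1564^816=608
Found 608 at exponent 816.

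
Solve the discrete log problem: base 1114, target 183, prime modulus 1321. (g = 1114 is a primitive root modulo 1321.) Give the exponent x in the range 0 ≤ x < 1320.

Baby-step giant-step with m = ceil(sqrt(1320)) = 37.
Baby table (1114^j mod 1321 for j=0..36):
  0:1  1:1114  2:577  3:772  4:37  5:267  6:213  7:823
  8:48  9:632  10:1276  11:68  12:455  13:927  14:977  15:1195
  16:983  17:1274  18:482  19:622  20:704  21:903  22:661  23:557
  24:949  25:386  26:679  27:794  28:767  29:1072  30:24  31:316
  32:638  33:34  34:888  35:1124  36:1149
Giant step factor: 1114^(-37) ≡ 650 (mod 1321).
Scan 183·650^i mod 1321 for i = 0, 1, …:
  i=0: 183   i=1: 60   i=2: 691   i=3: 10
  i=4: 1216   i=5: 442   i=6: 643   i=7: 514
  i=8: 1208   i=9: 526     …   i=14: 397
  i=15: 455
Match at i=15, j=12: x = 15·37 + 12 = 567.

567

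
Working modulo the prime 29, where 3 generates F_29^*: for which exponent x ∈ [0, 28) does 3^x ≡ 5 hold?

10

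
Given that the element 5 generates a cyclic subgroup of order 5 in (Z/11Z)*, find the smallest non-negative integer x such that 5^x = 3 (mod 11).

2

Successive powers of 5 modulo 11:
  5^0=1  5^1=5  5^2=3
So 5^2 ≡ 3 (mod 11), giving x = 2.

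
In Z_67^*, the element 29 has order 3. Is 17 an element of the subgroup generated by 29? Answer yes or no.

no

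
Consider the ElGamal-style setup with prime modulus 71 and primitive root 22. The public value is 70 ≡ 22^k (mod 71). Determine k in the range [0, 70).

35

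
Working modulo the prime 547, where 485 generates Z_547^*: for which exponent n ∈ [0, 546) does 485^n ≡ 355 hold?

516

Baby-step giant-step with m = ceil(sqrt(546)) = 24.
Baby table (485^j mod 547 for j=0..23):
  0:1  1:485  2:15  3:164  4:225  5:272  6:93  7:251
  8:301  9:483  10:139  11:134  12:444  13:369  14:96  15:65
  16:346  17:428  18:267  19:403  20:176  21:28  22:452  23:420
Giant step factor: 485^(-24) ≡ 195 (mod 547).
Scan 355·195^i mod 547 for i = 0, 1, …:
  i=0: 355   i=1: 303   i=2: 9   i=3: 114
  i=4: 350   i=5: 422   i=6: 240   i=7: 305
  i=8: 399   i=9: 131     …   i=20: 179
  i=21: 444
Match at i=21, j=12: n = 21·24 + 12 = 516.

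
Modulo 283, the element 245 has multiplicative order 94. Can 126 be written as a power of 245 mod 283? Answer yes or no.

no

126 ∈ ⟨245⟩ iff 126^94 ≡ 1 (mod 283), since |⟨245⟩| = 94.
126^94 mod 283 = 238.
Since 238 ≠ 1, 126 does not lie in the subgroup.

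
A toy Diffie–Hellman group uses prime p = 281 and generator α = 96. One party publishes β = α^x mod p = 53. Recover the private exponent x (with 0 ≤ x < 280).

210

Baby-step giant-step with m = ceil(sqrt(280)) = 17.
Baby table (96^j mod 281 for j=0..16):
  0:1  1:96  2:224  3:148  4:158  5:275  6:267  7:61
  8:236  9:176  10:36  11:84  12:196  13:270  14:68  15:65
  16:58
Giant step factor: 96^(-17) ≡ 27 (mod 281).
Scan 53·27^i mod 281 for i = 0, 1, …:
  i=0: 53   i=1: 26   i=2: 140   i=3: 127
  i=4: 57   i=5: 134   i=6: 246   i=7: 179
  i=8: 56   i=9: 107   i=10: 79   i=11: 166
  i=12: 267
Match at i=12, j=6: x = 12·17 + 6 = 210.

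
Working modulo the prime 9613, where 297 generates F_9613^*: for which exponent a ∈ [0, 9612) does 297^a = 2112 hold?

Baby-step giant-step with m = ceil(sqrt(9612)) = 99.
Baby table (297^j mod 9613 for j=0..98):
  0:1  1:297  2:1692  3:2648  4:7803  5:758  6:4027  7:4007
  8:7680  9:2679  10:7397  11:5145  12:9211  13:5575  14:2339  15:2547
  16:6645  17:2900  18:5743  19:4170  20:8026  21:9311  22:6436  23:8118
  24:7796  25:8292  26:1796  27:4697  28:1124  29:6986  30:8047  31:5935
  32:3516  33:6048  34:8238  35:4984  36:9459  37:2327  38:8596  39:5567
  40:9576  41:8237  42:4687  43:7767  44:9292  45:793  46:4809  47:5549
  48:4230  49:6620  50:5088  51:1895  52:5261  53:5211  54:9587  55:1891
  56:4073  57:8056  58:8608  59:9131  60:1041  61:1561  62:2193  63:7250
  64:9551  65:812  66:839  67:8858  68:6477  69:1069  70:264  71:1504
  72:4490  73:6936  74:2810  75:7852  76:5698  77:418  78:8790  79:5507
  80:1369  81:2847  82:9228  83:1011  84:2264  85:9111  86:4714  87:6173
  88:6911  89:4998  90:4004  91:6789  92:7216  93:9066  94:962  95:6937
  96:3107  97:9544  98:8346
Giant step factor: 297^(-99) ≡ 587 (mod 9613).
Scan 2112·587^i mod 9613 for i = 0, 1, …:
  i=0: 2112   i=1: 9280   i=2: 6402   i=3: 8904
  i=4: 6789
Match at i=4, j=91: a = 4·99 + 91 = 487.

487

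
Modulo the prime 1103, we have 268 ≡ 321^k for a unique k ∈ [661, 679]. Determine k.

Compute 321^661 mod 1103 = 685, then multiply by 321 repeatedly:
  321^661=685  321^662=388  321^663=1012  321^664=570  321^665=975
  321^666=826  321^667=426  321^668=1077  321^669=478  321^670=121
  321^671=236  321^672=752  321^673=938  321^674=1082  321^675=980
  321^676=225  321^677=530  321^678=268
Found 268 at exponent 678.

678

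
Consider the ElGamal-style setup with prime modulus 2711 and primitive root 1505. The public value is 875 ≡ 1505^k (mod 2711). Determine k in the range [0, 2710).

575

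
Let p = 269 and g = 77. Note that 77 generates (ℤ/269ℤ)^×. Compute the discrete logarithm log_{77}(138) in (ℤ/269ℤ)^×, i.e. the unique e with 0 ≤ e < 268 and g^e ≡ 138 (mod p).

126

Baby-step giant-step with m = ceil(sqrt(268)) = 17.
Baby table (77^j mod 269 for j=0..16):
  0:1  1:77  2:11  3:40  4:121  5:171  6:255  7:267
  8:115  9:247  10:189  11:27  12:196  13:28  14:4  15:39
  16:44
Giant step factor: 77^(-17) ≡ 153 (mod 269).
Scan 138·153^i mod 269 for i = 0, 1, …:
  i=0: 138   i=1: 132   i=2: 21   i=3: 254
  i=4: 126   i=5: 179   i=6: 218   i=7: 267
Match at i=7, j=7: e = 7·17 + 7 = 126.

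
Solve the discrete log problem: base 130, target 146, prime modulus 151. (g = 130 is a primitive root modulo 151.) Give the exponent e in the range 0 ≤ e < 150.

19

Successive powers of 130 modulo 151:
  130^0=1  130^1=130  130^2=139  130^3=101  130^4=144  130^5=147
  130^6=84  130^7=48  130^8=49  130^9=28  130^10=16  130^11=117
  130^12=110  130^13=106  130^14=39  130^15=87  130^16=136  130^17=13
  130^18=29  130^19=146
So 130^19 ≡ 146 (mod 151), giving e = 19.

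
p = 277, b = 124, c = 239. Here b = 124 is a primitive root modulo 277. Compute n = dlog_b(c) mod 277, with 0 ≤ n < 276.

21

Successive powers of 124 modulo 277:
  124^0=1  124^1=124  124^2=141  124^3=33  124^4=214  124^5=221
  124^6=258  124^7=137  124^8=91  124^9=204  124^10=89  124^11=233
  124^12=84  124^13=167  124^14=210  124^15=2  124^16=248  124^17=5
  124^18=66  124^19=151  124^20=165  124^21=239
So 124^21 ≡ 239 (mod 277), giving n = 21.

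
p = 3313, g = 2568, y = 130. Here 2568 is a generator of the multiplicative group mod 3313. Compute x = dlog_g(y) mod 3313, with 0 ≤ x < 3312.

2628

Baby-step giant-step with m = ceil(sqrt(3312)) = 58.
Baby table (2568^j mod 3313 for j=0..57):
  0:1  1:2568  2:1754  3:1905  4:2052  5:1866  6:1290  7:3033
  8:3194  9:2517  10:3306  11:1902  12:974  13:3230  14:2201  15:190
  16:909  17:1960  18:833  19:2259  20:49  21:3251  22:3121  23:581
  24:1158  25:1983  26:263  27:2845  28:795  29:752  30:2970  31:434
  32:1344  33:2559  34:1833  35:2684  36:1472  37:3276  38:1061  39:1362
  40:2401  41:275  42:531  43:1965  44:421  45:1090  46:2948  47:259
  48:2512  49:405  50:3071  51:1388  52:2909  53:2810  54:366  55:2309
  56:2555  57:1500
Giant step factor: 2568^(-58) ≡ 2653 (mod 3313).
Scan 130·2653^i mod 3313 for i = 0, 1, …:
  i=0: 130   i=1: 338   i=2: 2204   i=3: 3080
  i=4: 1382   i=5: 2268   i=6: 596   i=7: 887
  i=8: 981   i=9: 1888     …   i=44: 2614
  i=45: 833
Match at i=45, j=18: x = 45·58 + 18 = 2628.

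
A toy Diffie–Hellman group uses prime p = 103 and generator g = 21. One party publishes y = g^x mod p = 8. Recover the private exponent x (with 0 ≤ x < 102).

60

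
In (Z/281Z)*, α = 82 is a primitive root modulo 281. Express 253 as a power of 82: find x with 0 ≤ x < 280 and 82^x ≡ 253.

Baby-step giant-step with m = ceil(sqrt(280)) = 17.
Baby table (82^j mod 281 for j=0..16):
  0:1  1:82  2:261  3:46  4:119  5:204  6:149  7:135
  8:111  9:110  10:28  11:48  12:2  13:164  14:241  15:92
  16:238
Giant step factor: 82^(-17) ≡ 104 (mod 281).
Scan 253·104^i mod 281 for i = 0, 1, …:
  i=0: 253   i=1: 179   i=2: 70   i=3: 255
  i=4: 106   i=5: 65   i=6: 16   i=7: 259
  i=8: 241
Match at i=8, j=14: x = 8·17 + 14 = 150.

150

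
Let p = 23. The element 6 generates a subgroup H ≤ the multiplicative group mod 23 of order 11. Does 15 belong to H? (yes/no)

no

15 ∈ ⟨6⟩ iff 15^11 ≡ 1 (mod 23), since |⟨6⟩| = 11.
15^11 mod 23 = 22.
Since 22 ≠ 1, 15 does not lie in the subgroup.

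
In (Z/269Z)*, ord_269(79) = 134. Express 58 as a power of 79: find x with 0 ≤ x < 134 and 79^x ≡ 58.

42

Baby-step giant-step with m = ceil(sqrt(134)) = 12.
Baby table (79^j mod 269 for j=0..11):
  0:1  1:79  2:54  3:231  4:226  5:100  6:99  7:20
  8:235  9:4  10:47  11:216
Giant step factor: 79^(-12) ≡ 23 (mod 269).
Scan 58·23^i mod 269 for i = 0, 1, …:
  i=0: 58   i=1: 258   i=2: 16   i=3: 99
Match at i=3, j=6: x = 3·12 + 6 = 42.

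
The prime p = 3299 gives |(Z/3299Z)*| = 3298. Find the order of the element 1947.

1649

The order of 1947 must divide p − 1 = 3298 = 2 · 17 · 97.
Divisors: 1, 2, 17, 34, 97, 194, 1649, 3298.
Check each in increasing order: 1947^1 ≡ 1947;  1947^2 ≡ 258;  1947^17 ≡ 888;  1947^34 ≡ 83;  1947^97 ≡ 1355;  1947^194 ≡ 1781;  1947^1649 ≡ 1.
Smallest exponent giving 1 is 1649.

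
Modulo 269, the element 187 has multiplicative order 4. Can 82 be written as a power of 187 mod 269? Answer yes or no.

⟨187⟩ has order 4; its elements mod 269 are {1, 82, 187, 268}.
82 is in this set.

yes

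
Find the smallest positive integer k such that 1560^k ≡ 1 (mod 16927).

The order of 1560 must divide p − 1 = 16926 = 2 · 3 · 7 · 13 · 31.
Divisors: 1, 2, 3, 6, 7, 13, 14, 21, 26, 31, 39, 42, 62, 78, 91, 93, 182, 186, 217, 273, 403, 434, 546, 651, 806, 1209, 1302, 2418, 2821, 5642, 8463, 16926.
Check each in increasing order: 1560^1 ≡ 1560;  1560^2 ≡ 13039;  1560^3 ≡ 11513;  1560^6 ≡ 10759;  1560^7 ≡ 9383;  1560^13 ≡ 15996;  1560^14 ≡ 3362;  1560^21 ≡ 10645;  1560^26 ≡ 3484;  1560^31 ≡ 13308;  1560^39 ≡ 6380;  1560^42 ≡ 6687;  1560^62 ≡ 12590;  1560^78 ≡ 11892;  1560^91 ≡ 15733;  1560^93 ≡ 4274;  1560^182 ≡ 3768;  1560^186 ≡ 2843;  1560^217 ≡ 2799;  1560^273 ≡ 3590;  1560^403 ≡ 1867;  1560^434 ≡ 14127;  1560^546 ≡ 6653;  1560^651 ≡ 1.
Smallest exponent giving 1 is 651.

651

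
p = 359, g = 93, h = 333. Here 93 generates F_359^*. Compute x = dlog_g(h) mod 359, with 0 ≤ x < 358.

160

Baby-step giant-step with m = ceil(sqrt(358)) = 19.
Baby table (93^j mod 359 for j=0..18):
  0:1  1:93  2:33  3:197  4:12  5:39  6:37  7:210
  8:144  9:109  10:85  11:7  12:292  13:231  14:302  15:84
  16:273  17:259  18:34
Giant step factor: 93^(-19) ≡ 26 (mod 359).
Scan 333·26^i mod 359 for i = 0, 1, …:
  i=0: 333   i=1: 42   i=2: 15   i=3: 31
  i=4: 88   i=5: 134   i=6: 253   i=7: 116
  i=8: 144
Match at i=8, j=8: x = 8·19 + 8 = 160.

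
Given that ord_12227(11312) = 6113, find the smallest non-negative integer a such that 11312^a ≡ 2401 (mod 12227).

Baby-step giant-step with m = ceil(sqrt(6113)) = 79.
Baby table (11312^j mod 12227 for j=0..78):
  0:1  1:11312  2:5789  3:9583  4:10541  5:2088  6:9119  7:7156
  8:5932  9:1008  10:6932  11:3033  12:334  13:65  14:1660  15:9475
  16:11545  17:453  18:1223  19:5839  20:514  21:6543  22:4385  23:10408
  24:1513  25:9483  26:4225  27:10084  28:4525  29:4578  30:4991  31:6133
  32:498  33:8956  34:9577  35:3804  36:4035  37:529  38:5045  39:5631
  40:7429  41:677  42:4122  43:6513  44:7381  45:7916  46:7471  47:11155
  48:2720  49:5508  50:9931  51:10023  52:11432  53:6032  54:7324  55:11163
  56:7627  57:2912  58:1006  59:8762  60:3682  61:5622  62:3437  63:9711
  64:3464  65:9460  66:816  67:11434  68:4202  69:6675  70:5875  71:4255
  72:7088  73:7017  74:10847  75:3319  76:7638  77:5074  78:3550
Giant step factor: 11312^(-79) ≡ 1447 (mod 12227).
Scan 2401·1447^i mod 12227 for i = 0, 1, …:
  i=0: 2401   i=1: 1779   i=2: 6543
Match at i=2, j=21: a = 2·79 + 21 = 179.

179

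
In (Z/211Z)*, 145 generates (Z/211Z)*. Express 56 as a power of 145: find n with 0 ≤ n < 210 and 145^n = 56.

Baby-step giant-step with m = ceil(sqrt(210)) = 15.
Baby table (145^j mod 211 for j=0..14):
  0:1  1:145  2:136  3:97  4:139  5:110  6:125  7:190
  8:120  9:98  10:73  11:35  12:11  13:118  14:19
Giant step factor: 145^(-15) ≡ 88 (mod 211).
Scan 56·88^i mod 211 for i = 0, 1, …:
  i=0: 56   i=1: 75   i=2: 59   i=3: 128
  i=4: 81   i=5: 165   i=6: 172   i=7: 155
  i=8: 136
Match at i=8, j=2: n = 8·15 + 2 = 122.

122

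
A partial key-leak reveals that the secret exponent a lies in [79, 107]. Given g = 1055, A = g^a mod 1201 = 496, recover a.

99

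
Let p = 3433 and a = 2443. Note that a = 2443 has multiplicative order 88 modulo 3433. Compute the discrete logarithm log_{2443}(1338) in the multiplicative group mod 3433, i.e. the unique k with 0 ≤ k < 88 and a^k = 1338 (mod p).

33

Baby-step giant-step with m = ceil(sqrt(88)) = 10.
Baby table (2443^j mod 3433 for j=0..9):
  0:1  1:2443  2:1695  3:687  4:3037  5:678  6:1648  7:2588
  8:2331  9:2719
Giant step factor: 2443^(-10) ≡ 2915 (mod 3433).
Scan 1338·2915^i mod 3433 for i = 0, 1, …:
  i=0: 1338   i=1: 382   i=2: 1238   i=3: 687
Match at i=3, j=3: k = 3·10 + 3 = 33.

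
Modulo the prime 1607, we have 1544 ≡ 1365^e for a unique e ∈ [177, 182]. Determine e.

Compute 1365^177 mod 1607 = 1335, then multiply by 1365 repeatedly:
  1365^177=1335  1365^178=1544
Found 1544 at exponent 178.

178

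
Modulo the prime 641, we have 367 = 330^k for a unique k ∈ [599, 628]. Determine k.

608

Compute 330^599 mod 641 = 474, then multiply by 330 repeatedly:
  330^599=474  330^600=16  330^601=152  330^602=162  330^603=257
  330^604=198  330^605=599  330^606=242  330^607=376  330^608=367
Found 367 at exponent 608.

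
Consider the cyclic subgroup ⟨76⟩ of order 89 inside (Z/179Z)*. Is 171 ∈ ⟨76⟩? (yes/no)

171 ∈ ⟨76⟩ iff 171^89 ≡ 1 (mod 179), since |⟨76⟩| = 89.
171^89 mod 179 = 1.
Since 1 = 1, 171 lies in the subgroup.

yes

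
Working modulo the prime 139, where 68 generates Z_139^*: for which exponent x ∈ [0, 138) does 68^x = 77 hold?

48

Baby-step giant-step with m = ceil(sqrt(138)) = 12.
Baby table (68^j mod 139 for j=0..11):
  0:1  1:68  2:37  3:14  4:118  5:101  6:57  7:123
  8:24  9:103  10:54  11:58
Giant step factor: 68^(-12) ≡ 131 (mod 139).
Scan 77·131^i mod 139 for i = 0, 1, …:
  i=0: 77   i=1: 79   i=2: 63   i=3: 52
  i=4: 1
Match at i=4, j=0: x = 4·12 + 0 = 48.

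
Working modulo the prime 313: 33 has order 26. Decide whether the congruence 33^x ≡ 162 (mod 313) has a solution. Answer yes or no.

no

162 ∈ ⟨33⟩ iff 162^26 ≡ 1 (mod 313), since |⟨33⟩| = 26.
162^26 mod 313 = 312.
Since 312 ≠ 1, 162 does not lie in the subgroup.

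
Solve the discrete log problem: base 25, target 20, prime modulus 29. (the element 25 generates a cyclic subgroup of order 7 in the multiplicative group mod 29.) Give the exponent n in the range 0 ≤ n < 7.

5

Successive powers of 25 modulo 29:
  25^0=1  25^1=25  25^2=16  25^3=23  25^4=24  25^5=20
So 25^5 ≡ 20 (mod 29), giving n = 5.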